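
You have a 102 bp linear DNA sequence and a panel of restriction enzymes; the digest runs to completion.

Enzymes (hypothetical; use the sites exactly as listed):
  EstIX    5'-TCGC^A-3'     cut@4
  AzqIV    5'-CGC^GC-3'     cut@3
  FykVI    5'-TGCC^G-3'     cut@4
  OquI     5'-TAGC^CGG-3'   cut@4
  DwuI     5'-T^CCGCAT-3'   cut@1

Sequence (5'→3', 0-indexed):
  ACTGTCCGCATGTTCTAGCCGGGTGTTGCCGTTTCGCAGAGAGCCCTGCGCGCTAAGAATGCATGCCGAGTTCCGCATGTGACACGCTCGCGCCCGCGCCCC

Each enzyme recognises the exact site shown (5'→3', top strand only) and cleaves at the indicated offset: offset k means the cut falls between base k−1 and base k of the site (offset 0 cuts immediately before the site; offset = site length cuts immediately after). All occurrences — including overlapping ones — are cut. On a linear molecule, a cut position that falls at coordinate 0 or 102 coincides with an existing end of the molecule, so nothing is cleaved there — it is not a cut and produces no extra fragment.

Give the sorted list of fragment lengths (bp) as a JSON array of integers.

Site scan:
  EstIX TCGCA/4: at [33] ⇒ [37]
  AzqIV CGCGC/3: at [48, 88, 94] ⇒ [51, 91, 97]
  FykVI TGCCG/4: at [26, 63] ⇒ [30, 67]
  OquI TAGCCGG/4: at [15] ⇒ [19]
  DwuI TCCGCAT/1: at [4, 71] ⇒ [5, 72]

Pooled cuts: [5, 19, 30, 37, 51, 67, 72, 91, 97]

Fragments:
  [0,5): 5 bp
  [5,19): 14 bp
  [19,30): 11 bp
  [30,37): 7 bp
  [37,51): 14 bp
  [51,67): 16 bp
  [67,72): 5 bp
  [72,91): 19 bp
  [91,97): 6 bp
  [97,102): 5 bp

[5,5,5,6,7,11,14,14,16,19]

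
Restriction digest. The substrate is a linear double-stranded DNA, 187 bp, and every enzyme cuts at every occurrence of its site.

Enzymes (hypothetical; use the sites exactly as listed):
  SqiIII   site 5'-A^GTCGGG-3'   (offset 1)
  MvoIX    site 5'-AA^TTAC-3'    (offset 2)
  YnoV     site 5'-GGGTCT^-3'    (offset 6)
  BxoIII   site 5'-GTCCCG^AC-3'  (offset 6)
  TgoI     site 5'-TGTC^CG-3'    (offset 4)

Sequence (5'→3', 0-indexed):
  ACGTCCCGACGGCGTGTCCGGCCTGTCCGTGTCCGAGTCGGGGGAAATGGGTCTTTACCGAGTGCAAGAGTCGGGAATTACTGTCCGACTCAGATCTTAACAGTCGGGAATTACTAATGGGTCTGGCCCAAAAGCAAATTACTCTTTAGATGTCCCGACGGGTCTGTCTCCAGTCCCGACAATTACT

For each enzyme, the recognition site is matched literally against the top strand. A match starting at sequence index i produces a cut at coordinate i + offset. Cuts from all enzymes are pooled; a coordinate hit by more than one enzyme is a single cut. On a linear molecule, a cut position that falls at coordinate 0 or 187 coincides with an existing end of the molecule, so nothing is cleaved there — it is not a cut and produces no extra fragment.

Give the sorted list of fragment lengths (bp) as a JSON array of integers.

Scan for sites:
  SqiIII (AGTCGGG, off=1): starts [35, 68, 101] → cuts [36, 69, 102]
  MvoIX (AATTAC, off=2): starts [75, 108, 136, 180] → cuts [77, 110, 138, 182]
  YnoV (GGGTCT, off=6): starts [48, 118, 159] → cuts [54, 124, 165]
  BxoIII (GTCCCGAC, off=6): starts [2, 151, 172] → cuts [8, 157, 178]
  TgoI (TGTCCG, off=4): starts [14, 23, 29, 81] → cuts [18, 27, 33, 85]

All cut coordinates (distinct, sorted): [8, 18, 27, 33, 36, 54, 69, 77, 85, 102, 110, 124, 138, 157, 165, 178, 182]

Fragments:
  [0,8): 8 bp
  [8,18): 10 bp
  [18,27): 9 bp
  [27,33): 6 bp
  [33,36): 3 bp
  [36,54): 18 bp
  [54,69): 15 bp
  [69,77): 8 bp
  [77,85): 8 bp
  [85,102): 17 bp
  [102,110): 8 bp
  [110,124): 14 bp
  [124,138): 14 bp
  [138,157): 19 bp
  [157,165): 8 bp
  [165,178): 13 bp
  [178,182): 4 bp
  [182,187): 5 bp

[3,4,5,6,8,8,8,8,8,9,10,13,14,14,15,17,18,19]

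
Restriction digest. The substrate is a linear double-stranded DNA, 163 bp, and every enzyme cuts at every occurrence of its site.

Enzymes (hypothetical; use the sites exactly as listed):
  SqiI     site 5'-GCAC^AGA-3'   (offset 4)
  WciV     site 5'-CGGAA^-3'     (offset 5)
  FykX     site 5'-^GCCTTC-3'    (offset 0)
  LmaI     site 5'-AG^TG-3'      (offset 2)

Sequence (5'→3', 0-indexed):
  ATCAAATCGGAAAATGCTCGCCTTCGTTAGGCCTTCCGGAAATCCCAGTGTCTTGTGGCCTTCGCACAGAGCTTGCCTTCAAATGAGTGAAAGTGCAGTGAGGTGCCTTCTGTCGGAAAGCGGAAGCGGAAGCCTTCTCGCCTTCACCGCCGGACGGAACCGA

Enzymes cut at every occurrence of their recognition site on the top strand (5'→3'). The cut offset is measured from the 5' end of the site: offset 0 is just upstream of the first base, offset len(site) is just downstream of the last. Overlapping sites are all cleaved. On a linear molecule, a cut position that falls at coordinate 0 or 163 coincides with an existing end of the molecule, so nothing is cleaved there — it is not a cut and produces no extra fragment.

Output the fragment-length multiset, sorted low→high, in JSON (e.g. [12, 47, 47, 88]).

[4,5,6,6,6,7,7,7,7,8,9,10,11,11,12,13,14,20]

Site scan:
  SqiI GCACAGA/4: at [63] ⇒ [67]
  WciV CGGAA/5: at [7, 36, 113, 120, 126, 154] ⇒ [12, 41, 118, 125, 131, 159]
  FykX GCCTTC/0: at [19, 30, 57, 74, 104, 131, 139] ⇒ [19, 30, 57, 74, 104, 131, 139]
  LmaI AGTG/2: at [46, 85, 91, 96] ⇒ [48, 87, 93, 98]

All cut coordinates (distinct, sorted): [12, 19, 30, 41, 48, 57, 67, 74, 87, 93, 98, 104, 118, 125, 131, 139, 159]

Fragments:
  [0,12): 12 bp
  [12,19): 7 bp
  [19,30): 11 bp
  [30,41): 11 bp
  [41,48): 7 bp
  [48,57): 9 bp
  [57,67): 10 bp
  [67,74): 7 bp
  [74,87): 13 bp
  [87,93): 6 bp
  [93,98): 5 bp
  [98,104): 6 bp
  [104,118): 14 bp
  [118,125): 7 bp
  [125,131): 6 bp
  [131,139): 8 bp
  [139,159): 20 bp
  [159,163): 4 bp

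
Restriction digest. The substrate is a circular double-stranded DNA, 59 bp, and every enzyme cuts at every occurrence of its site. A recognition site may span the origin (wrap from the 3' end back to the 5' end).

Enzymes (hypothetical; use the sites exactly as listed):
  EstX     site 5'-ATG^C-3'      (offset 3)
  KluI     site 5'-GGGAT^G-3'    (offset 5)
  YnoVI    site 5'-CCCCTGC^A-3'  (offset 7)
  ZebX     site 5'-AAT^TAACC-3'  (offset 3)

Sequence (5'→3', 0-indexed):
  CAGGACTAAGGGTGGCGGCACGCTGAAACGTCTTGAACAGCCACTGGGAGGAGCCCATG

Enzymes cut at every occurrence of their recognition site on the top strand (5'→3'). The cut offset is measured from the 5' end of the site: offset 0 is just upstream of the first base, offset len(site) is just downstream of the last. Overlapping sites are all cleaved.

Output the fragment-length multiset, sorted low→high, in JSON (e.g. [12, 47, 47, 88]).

[59]

Scan for sites:
  EstX ATGC/3: at [56] ⇒ [0]
  KluI (GGGATG, off=5): no sites
  YnoVI (CCCCTGCA, off=7): no sites
  ZebX (AATTAACC, off=3): no sites

Pooled cuts: [0]

Fragment lengths:
  0→0 (wrap): 59-0+0 = 59 bp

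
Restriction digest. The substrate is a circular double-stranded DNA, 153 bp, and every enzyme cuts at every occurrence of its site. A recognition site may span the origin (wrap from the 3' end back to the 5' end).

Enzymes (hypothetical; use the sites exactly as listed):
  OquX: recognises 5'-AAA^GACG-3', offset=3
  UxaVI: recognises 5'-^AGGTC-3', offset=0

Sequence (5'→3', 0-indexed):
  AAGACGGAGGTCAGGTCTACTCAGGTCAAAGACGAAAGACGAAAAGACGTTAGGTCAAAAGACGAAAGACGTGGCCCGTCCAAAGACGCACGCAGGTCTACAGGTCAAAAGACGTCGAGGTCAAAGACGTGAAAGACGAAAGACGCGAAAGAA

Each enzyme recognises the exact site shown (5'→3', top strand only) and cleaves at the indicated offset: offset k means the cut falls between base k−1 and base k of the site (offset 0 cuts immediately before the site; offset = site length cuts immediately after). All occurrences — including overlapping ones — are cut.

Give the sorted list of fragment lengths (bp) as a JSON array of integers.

[5,5,6,7,7,7,7,8,8,8,8,9,9,9,9,10,14,17]

Site scan:
  OquX (AAAGACG, off=3): starts [27, 34, 42, 57, 64, 81, 107, 122, 131, 138, 152] → cuts [2, 30, 37, 45, 60, 67, 84, 110, 125, 134, 141]
  UxaVI (AGGTC, off=0): starts [7, 12, 22, 51, 93, 101, 117] → cuts [7, 12, 22, 51, 93, 101, 117]

Pooled cuts: [2, 7, 12, 22, 30, 37, 45, 51, 60, 67, 84, 93, 101, 110, 117, 125, 134, 141]

Fragments:
  2→7: 5 bp
  7→12: 5 bp
  12→22: 10 bp
  22→30: 8 bp
  30→37: 7 bp
  37→45: 8 bp
  45→51: 6 bp
  51→60: 9 bp
  60→67: 7 bp
  67→84: 17 bp
  84→93: 9 bp
  93→101: 8 bp
  101→110: 9 bp
  110→117: 7 bp
  117→125: 8 bp
  125→134: 9 bp
  134→141: 7 bp
  141→2 (wrap): 153-141+2 = 14 bp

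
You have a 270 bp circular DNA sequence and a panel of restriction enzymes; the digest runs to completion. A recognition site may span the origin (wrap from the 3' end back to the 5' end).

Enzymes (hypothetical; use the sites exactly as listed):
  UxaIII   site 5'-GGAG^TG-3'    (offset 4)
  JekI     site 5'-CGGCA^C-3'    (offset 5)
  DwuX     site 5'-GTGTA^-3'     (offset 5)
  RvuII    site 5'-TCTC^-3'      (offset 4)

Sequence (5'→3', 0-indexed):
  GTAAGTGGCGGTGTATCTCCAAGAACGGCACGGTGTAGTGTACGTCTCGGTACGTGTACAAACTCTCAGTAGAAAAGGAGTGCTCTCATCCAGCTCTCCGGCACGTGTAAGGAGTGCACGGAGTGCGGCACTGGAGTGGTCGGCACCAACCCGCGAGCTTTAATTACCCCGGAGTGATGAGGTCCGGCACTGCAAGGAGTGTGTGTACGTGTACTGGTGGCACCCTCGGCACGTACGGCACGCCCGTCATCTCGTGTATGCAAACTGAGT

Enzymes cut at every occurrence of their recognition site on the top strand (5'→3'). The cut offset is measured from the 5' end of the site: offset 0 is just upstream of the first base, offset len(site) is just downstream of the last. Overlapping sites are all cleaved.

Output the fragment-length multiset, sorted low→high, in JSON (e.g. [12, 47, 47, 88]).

Per-enzyme occurrences:
  UxaIII (GGAGTG, off=4): starts [76, 110, 119, 132, 170, 195] → cuts [80, 114, 123, 136, 174, 199]
  JekI (CGGCAC, off=5): starts [25, 98, 125, 140, 184, 226, 235] → cuts [30, 103, 130, 145, 189, 231, 240]
  DwuX (GTGTA, off=5): starts [10, 32, 37, 53, 104, 202, 208, 253, 268] → cuts [3, 15, 37, 42, 58, 109, 207, 213, 258]
  RvuII (TCTC, off=4): starts [15, 44, 63, 83, 94, 249] → cuts [19, 48, 67, 87, 98, 253]

Pooled cuts: [3, 15, 19, 30, 37, 42, 48, 58, 67, 80, 87, 98, 103, 109, 114, 123, 130, 136, 145, 174, 189, 199, 207, 213, 231, 240, 253, 258]

Fragments:
  3→15: 12 bp
  15→19: 4 bp
  19→30: 11 bp
  30→37: 7 bp
  37→42: 5 bp
  42→48: 6 bp
  48→58: 10 bp
  58→67: 9 bp
  67→80: 13 bp
  80→87: 7 bp
  87→98: 11 bp
  98→103: 5 bp
  103→109: 6 bp
  109→114: 5 bp
  114→123: 9 bp
  123→130: 7 bp
  130→136: 6 bp
  136→145: 9 bp
  145→174: 29 bp
  174→189: 15 bp
  189→199: 10 bp
  199→207: 8 bp
  207→213: 6 bp
  213→231: 18 bp
  231→240: 9 bp
  240→253: 13 bp
  253→258: 5 bp
  258→3 (wrap): 270-258+3 = 15 bp

[4,5,5,5,5,6,6,6,6,7,7,7,8,9,9,9,9,10,10,11,11,12,13,13,15,15,18,29]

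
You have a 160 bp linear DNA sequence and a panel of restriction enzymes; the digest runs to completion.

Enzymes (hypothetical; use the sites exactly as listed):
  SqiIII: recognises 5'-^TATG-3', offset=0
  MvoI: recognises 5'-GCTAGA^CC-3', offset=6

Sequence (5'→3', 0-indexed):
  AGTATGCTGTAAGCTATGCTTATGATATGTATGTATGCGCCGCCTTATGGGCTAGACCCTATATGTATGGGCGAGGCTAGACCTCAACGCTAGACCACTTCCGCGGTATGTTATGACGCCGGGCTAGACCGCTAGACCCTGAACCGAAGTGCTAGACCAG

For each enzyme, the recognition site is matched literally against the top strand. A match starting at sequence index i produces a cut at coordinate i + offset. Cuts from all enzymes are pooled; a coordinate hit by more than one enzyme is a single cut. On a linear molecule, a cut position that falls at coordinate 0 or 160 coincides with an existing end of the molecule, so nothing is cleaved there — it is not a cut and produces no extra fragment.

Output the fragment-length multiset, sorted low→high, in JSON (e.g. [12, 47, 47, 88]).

Per-enzyme occurrences:
  SqiIII (TATG, off=0): starts [2, 14, 20, 25, 29, 33, 45, 61, 65, 106, 111] → cuts [2, 14, 20, 25, 29, 33, 45, 61, 65, 106, 111]
  MvoI (GCTAGACC, off=6): starts [50, 75, 88, 122, 130, 150] → cuts [56, 81, 94, 128, 136, 156]

All cut coordinates (distinct, sorted): [2, 14, 20, 25, 29, 33, 45, 56, 61, 65, 81, 94, 106, 111, 128, 136, 156]

Fragments:
  [0,2): 2 bp
  [2,14): 12 bp
  [14,20): 6 bp
  [20,25): 5 bp
  [25,29): 4 bp
  [29,33): 4 bp
  [33,45): 12 bp
  [45,56): 11 bp
  [56,61): 5 bp
  [61,65): 4 bp
  [65,81): 16 bp
  [81,94): 13 bp
  [94,106): 12 bp
  [106,111): 5 bp
  [111,128): 17 bp
  [128,136): 8 bp
  [136,156): 20 bp
  [156,160): 4 bp

[2,4,4,4,4,5,5,5,6,8,11,12,12,12,13,16,17,20]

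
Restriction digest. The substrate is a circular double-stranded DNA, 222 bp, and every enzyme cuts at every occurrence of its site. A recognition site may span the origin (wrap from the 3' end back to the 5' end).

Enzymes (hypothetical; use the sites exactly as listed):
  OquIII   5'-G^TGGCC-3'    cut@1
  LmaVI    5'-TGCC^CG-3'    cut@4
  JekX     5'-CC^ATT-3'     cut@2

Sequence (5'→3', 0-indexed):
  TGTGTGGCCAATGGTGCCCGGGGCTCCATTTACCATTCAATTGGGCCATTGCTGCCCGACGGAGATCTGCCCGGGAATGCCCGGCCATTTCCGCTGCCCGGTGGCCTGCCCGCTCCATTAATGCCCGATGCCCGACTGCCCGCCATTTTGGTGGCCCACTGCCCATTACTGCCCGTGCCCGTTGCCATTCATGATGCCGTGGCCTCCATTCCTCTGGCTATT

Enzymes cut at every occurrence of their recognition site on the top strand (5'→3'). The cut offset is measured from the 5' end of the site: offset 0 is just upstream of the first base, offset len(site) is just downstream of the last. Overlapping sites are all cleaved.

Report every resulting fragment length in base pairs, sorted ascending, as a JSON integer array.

[3,4,5,6,6,7,7,7,7,8,8,9,9,9,9,9,10,12,13,13,13,14,15,19]

Scan for sites:
  OquIII GTGGCC/1: at [3, 100, 150, 198] ⇒ [4, 101, 151, 199]
  LmaVI TGCCCG/4: at [14, 52, 67, 77, 94, 106, 121, 128, 136, 169, 175] ⇒ [18, 56, 71, 81, 98, 110, 125, 132, 140, 173, 179]
  JekX CCATT/2: at [25, 32, 45, 84, 114, 142, 162, 184, 205] ⇒ [27, 34, 47, 86, 116, 144, 164, 186, 207]

Pooled cuts: [4, 18, 27, 34, 47, 56, 71, 81, 86, 98, 101, 110, 116, 125, 132, 140, 144, 151, 164, 173, 179, 186, 199, 207]

Fragment lengths:
  4→18: 14 bp
  18→27: 9 bp
  27→34: 7 bp
  34→47: 13 bp
  47→56: 9 bp
  56→71: 15 bp
  71→81: 10 bp
  81→86: 5 bp
  86→98: 12 bp
  98→101: 3 bp
  101→110: 9 bp
  110→116: 6 bp
  116→125: 9 bp
  125→132: 7 bp
  132→140: 8 bp
  140→144: 4 bp
  144→151: 7 bp
  151→164: 13 bp
  164→173: 9 bp
  173→179: 6 bp
  179→186: 7 bp
  186→199: 13 bp
  199→207: 8 bp
  207→4 (wrap): 222-207+4 = 19 bp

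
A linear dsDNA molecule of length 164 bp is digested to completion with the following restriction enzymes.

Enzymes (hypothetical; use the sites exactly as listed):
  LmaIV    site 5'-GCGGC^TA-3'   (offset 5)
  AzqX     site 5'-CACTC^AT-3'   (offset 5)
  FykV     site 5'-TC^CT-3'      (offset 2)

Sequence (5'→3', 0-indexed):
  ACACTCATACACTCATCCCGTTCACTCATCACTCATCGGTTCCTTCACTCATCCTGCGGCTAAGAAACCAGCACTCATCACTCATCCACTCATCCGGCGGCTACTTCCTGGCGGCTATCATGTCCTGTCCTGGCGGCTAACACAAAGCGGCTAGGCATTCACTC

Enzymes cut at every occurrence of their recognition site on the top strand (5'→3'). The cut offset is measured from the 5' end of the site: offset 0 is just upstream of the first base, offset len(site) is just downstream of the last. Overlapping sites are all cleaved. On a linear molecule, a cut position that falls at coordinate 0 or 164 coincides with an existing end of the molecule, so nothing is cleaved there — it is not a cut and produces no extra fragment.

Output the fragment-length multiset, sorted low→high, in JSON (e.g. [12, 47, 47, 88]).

Scan for sites:
  LmaIV (GCGGCTA, off=5): starts [55, 96, 110, 132, 146] → cuts [60, 101, 115, 137, 151]
  AzqX (CACTCAT, off=5): starts [1, 9, 22, 29, 45, 71, 78, 86] → cuts [6, 14, 27, 34, 50, 76, 83, 91]
  FykV (TCCT, off=2): starts [40, 51, 105, 122, 127] → cuts [42, 53, 107, 124, 129]

Pooled cuts: [6, 14, 27, 34, 42, 50, 53, 60, 76, 83, 91, 101, 107, 115, 124, 129, 137, 151]

Fragment lengths:
  [0,6): 6 bp
  [6,14): 8 bp
  [14,27): 13 bp
  [27,34): 7 bp
  [34,42): 8 bp
  [42,50): 8 bp
  [50,53): 3 bp
  [53,60): 7 bp
  [60,76): 16 bp
  [76,83): 7 bp
  [83,91): 8 bp
  [91,101): 10 bp
  [101,107): 6 bp
  [107,115): 8 bp
  [115,124): 9 bp
  [124,129): 5 bp
  [129,137): 8 bp
  [137,151): 14 bp
  [151,164): 13 bp

[3,5,6,6,7,7,7,8,8,8,8,8,8,9,10,13,13,14,16]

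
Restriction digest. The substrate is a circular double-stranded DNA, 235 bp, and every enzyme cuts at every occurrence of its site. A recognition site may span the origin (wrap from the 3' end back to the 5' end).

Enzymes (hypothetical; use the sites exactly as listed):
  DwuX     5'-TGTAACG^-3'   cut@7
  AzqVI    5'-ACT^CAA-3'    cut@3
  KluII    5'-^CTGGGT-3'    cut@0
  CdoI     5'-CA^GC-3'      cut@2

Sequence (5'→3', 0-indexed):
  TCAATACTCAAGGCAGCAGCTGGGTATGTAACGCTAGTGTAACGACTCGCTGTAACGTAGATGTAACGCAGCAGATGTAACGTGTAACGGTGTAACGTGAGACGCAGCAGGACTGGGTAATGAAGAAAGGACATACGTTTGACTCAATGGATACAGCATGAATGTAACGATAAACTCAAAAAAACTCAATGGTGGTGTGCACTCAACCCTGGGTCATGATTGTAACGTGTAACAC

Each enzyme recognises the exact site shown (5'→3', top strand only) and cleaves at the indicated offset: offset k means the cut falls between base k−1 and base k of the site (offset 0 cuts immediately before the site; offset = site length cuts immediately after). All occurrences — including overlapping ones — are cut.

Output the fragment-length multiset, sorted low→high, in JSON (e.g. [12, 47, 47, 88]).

[1,2,3,5,6,7,7,7,7,8,9,9,10,11,11,11,12,13,14,14,17,19,32]

Scan for sites:
  DwuX TGTAACG/7: at [26, 37, 50, 61, 75, 82, 90, 162, 220] ⇒ [33, 44, 57, 68, 82, 89, 97, 169, 227]
  AzqVI ACTCAA/3: at [5, 141, 173, 183, 200, 233] ⇒ [1, 8, 144, 176, 186, 203]
  KluII CTGGGT/0: at [19, 112, 208] ⇒ [19, 112, 208]
  CdoI CAGC/2: at [13, 16, 68, 104, 153] ⇒ [15, 18, 70, 106, 155]

Pooled cuts: [1, 8, 15, 18, 19, 33, 44, 57, 68, 70, 82, 89, 97, 106, 112, 144, 155, 169, 176, 186, 203, 208, 227]

Fragment lengths:
  1→8: 7 bp
  8→15: 7 bp
  15→18: 3 bp
  18→19: 1 bp
  19→33: 14 bp
  33→44: 11 bp
  44→57: 13 bp
  57→68: 11 bp
  68→70: 2 bp
  70→82: 12 bp
  82→89: 7 bp
  89→97: 8 bp
  97→106: 9 bp
  106→112: 6 bp
  112→144: 32 bp
  144→155: 11 bp
  155→169: 14 bp
  169→176: 7 bp
  176→186: 10 bp
  186→203: 17 bp
  203→208: 5 bp
  208→227: 19 bp
  227→1 (wrap): 235-227+1 = 9 bp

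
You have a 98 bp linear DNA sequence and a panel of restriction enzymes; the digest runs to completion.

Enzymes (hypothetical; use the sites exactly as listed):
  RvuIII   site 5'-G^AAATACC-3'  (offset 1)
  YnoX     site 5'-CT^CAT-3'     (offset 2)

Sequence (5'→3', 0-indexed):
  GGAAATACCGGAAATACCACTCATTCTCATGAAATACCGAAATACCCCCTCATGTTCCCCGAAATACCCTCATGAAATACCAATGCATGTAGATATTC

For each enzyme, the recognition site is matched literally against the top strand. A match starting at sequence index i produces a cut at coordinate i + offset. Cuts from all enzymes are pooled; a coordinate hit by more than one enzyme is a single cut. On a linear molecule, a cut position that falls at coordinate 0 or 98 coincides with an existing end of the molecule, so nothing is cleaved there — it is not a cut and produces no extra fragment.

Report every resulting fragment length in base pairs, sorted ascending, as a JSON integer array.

[2,4,4,6,8,9,9,10,11,11,24]

Per-enzyme occurrences:
  RvuIII GAAATACC/1: at [1, 10, 30, 38, 60, 73] ⇒ [2, 11, 31, 39, 61, 74]
  YnoX CTCAT/2: at [19, 25, 48, 68] ⇒ [21, 27, 50, 70]

Pooled cuts: [2, 11, 21, 27, 31, 39, 50, 61, 70, 74]

Fragment lengths:
  [0,2): 2 bp
  [2,11): 9 bp
  [11,21): 10 bp
  [21,27): 6 bp
  [27,31): 4 bp
  [31,39): 8 bp
  [39,50): 11 bp
  [50,61): 11 bp
  [61,70): 9 bp
  [70,74): 4 bp
  [74,98): 24 bp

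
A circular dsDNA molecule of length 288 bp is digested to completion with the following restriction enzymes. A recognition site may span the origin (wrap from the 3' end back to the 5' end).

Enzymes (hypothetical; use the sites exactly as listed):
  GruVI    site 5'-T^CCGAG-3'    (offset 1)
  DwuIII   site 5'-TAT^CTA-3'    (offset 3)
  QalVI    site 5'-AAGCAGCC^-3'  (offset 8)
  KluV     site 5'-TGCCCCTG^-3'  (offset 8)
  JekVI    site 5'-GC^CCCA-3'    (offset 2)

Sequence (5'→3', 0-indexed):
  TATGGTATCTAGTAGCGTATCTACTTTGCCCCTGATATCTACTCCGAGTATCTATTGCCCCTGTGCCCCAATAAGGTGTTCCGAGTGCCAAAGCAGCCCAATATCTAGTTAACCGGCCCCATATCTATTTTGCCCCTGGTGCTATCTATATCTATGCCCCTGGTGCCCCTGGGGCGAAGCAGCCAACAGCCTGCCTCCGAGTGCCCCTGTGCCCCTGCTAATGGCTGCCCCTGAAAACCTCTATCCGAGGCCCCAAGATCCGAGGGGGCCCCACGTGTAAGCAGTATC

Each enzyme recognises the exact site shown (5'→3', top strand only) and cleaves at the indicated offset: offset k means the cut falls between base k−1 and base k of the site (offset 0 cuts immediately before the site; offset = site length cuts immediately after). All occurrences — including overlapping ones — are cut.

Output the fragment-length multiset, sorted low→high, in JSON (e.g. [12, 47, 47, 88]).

[3,4,5,6,6,7,7,7,8,8,8,9,9,10,11,11,12,12,12,13,13,13,14,14,14,16,18,18]

Scan for sites:
  GruVI (TCCGAG, off=1): starts [42, 79, 195, 243, 258] → cuts [43, 80, 196, 244, 259]
  DwuIII (TATCTA, off=3): starts [5, 17, 35, 48, 101, 121, 142, 148, 284] → cuts [8, 20, 38, 51, 104, 124, 145, 151, 287]
  QalVI (AAGCAGCC, off=8): starts [90, 176] → cuts [98, 184]
  KluV (TGCCCCTG, off=8): starts [26, 55, 130, 154, 163, 201, 209, 225] → cuts [34, 63, 138, 162, 171, 209, 217, 233]
  JekVI (GCCCCA, off=2): starts [64, 115, 249, 267] → cuts [66, 117, 251, 269]

Pooled cuts: [8, 20, 34, 38, 43, 51, 63, 66, 80, 98, 104, 117, 124, 138, 145, 151, 162, 171, 184, 196, 209, 217, 233, 244, 251, 259, 269, 287]

Fragment lengths:
  8→20: 12 bp
  20→34: 14 bp
  34→38: 4 bp
  38→43: 5 bp
  43→51: 8 bp
  51→63: 12 bp
  63→66: 3 bp
  66→80: 14 bp
  80→98: 18 bp
  98→104: 6 bp
  104→117: 13 bp
  117→124: 7 bp
  124→138: 14 bp
  138→145: 7 bp
  145→151: 6 bp
  151→162: 11 bp
  162→171: 9 bp
  171→184: 13 bp
  184→196: 12 bp
  196→209: 13 bp
  209→217: 8 bp
  217→233: 16 bp
  233→244: 11 bp
  244→251: 7 bp
  251→259: 8 bp
  259→269: 10 bp
  269→287: 18 bp
  287→8 (wrap): 288-287+8 = 9 bp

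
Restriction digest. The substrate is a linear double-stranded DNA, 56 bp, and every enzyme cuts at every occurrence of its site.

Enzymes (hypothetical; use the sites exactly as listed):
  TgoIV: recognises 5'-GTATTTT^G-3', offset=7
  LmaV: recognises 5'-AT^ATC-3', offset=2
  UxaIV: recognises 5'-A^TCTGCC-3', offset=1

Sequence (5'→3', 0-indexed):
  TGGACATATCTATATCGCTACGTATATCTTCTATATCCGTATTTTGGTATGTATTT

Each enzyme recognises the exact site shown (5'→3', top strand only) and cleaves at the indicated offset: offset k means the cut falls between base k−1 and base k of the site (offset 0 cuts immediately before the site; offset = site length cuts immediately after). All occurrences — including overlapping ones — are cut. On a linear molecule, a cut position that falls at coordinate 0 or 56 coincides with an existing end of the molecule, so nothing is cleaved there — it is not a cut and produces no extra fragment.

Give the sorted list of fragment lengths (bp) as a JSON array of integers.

Scan for sites:
  TgoIV GTATTTTG/7: at [38] ⇒ [45]
  LmaV ATATC/2: at [5, 11, 23, 32] ⇒ [7, 13, 25, 34]
  UxaIV (ATCTGCC, off=1): no sites

Pooled cuts: [7, 13, 25, 34, 45]

Fragments:
  [0,7): 7 bp
  [7,13): 6 bp
  [13,25): 12 bp
  [25,34): 9 bp
  [34,45): 11 bp
  [45,56): 11 bp

[6,7,9,11,11,12]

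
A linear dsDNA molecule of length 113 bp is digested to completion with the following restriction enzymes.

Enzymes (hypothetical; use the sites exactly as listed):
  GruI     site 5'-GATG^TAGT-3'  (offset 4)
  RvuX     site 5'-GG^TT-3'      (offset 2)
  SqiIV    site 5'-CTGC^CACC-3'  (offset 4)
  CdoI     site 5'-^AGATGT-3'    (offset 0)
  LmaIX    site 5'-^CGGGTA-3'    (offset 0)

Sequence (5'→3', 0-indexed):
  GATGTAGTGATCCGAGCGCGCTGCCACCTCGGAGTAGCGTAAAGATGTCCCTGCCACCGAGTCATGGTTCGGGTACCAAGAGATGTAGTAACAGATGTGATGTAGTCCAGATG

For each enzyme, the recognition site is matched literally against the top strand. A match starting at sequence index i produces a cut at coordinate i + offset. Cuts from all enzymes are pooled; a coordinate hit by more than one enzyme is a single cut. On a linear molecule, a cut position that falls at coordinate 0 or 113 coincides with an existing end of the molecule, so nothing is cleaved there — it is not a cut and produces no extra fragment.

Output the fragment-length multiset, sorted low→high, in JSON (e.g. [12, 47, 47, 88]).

[2,4,5,7,10,11,11,12,13,18,20]

Scan for sites:
  GruI GATGTAGT/4: at [0, 81, 98] ⇒ [4, 85, 102]
  RvuX GGTT/2: at [65] ⇒ [67]
  SqiIV CTGCCACC/4: at [20, 50] ⇒ [24, 54]
  CdoI AGATGT/0: at [42, 80, 92] ⇒ [42, 80, 92]
  LmaIX CGGGTA/0: at [69] ⇒ [69]

All cut coordinates (distinct, sorted): [4, 24, 42, 54, 67, 69, 80, 85, 92, 102]

Fragment lengths:
  [0,4): 4 bp
  [4,24): 20 bp
  [24,42): 18 bp
  [42,54): 12 bp
  [54,67): 13 bp
  [67,69): 2 bp
  [69,80): 11 bp
  [80,85): 5 bp
  [85,92): 7 bp
  [92,102): 10 bp
  [102,113): 11 bp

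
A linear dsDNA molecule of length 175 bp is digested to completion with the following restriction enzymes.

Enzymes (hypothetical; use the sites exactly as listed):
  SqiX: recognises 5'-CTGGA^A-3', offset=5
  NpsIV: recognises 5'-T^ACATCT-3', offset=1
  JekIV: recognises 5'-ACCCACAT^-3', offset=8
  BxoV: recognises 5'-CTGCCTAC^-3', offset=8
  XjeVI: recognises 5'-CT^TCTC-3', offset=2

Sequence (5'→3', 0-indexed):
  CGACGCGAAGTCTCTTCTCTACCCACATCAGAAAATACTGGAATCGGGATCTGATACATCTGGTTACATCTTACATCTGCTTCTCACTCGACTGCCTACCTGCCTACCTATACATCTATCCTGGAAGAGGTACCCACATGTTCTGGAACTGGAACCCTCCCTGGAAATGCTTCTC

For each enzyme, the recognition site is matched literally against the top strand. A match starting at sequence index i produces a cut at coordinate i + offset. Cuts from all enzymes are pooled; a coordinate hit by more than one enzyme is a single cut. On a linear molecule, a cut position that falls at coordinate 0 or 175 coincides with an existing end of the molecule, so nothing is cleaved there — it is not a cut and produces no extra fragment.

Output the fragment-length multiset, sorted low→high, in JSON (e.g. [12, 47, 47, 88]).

[4,4,6,6,7,8,8,9,10,12,13,13,14,14,14,15,18]

Per-enzyme occurrences:
  SqiX CTGGAA/5: at [37, 120, 142, 148, 160] ⇒ [42, 125, 147, 153, 165]
  NpsIV TACATCT/1: at [54, 64, 71, 110] ⇒ [55, 65, 72, 111]
  JekIV ACCCACAT/8: at [20, 131] ⇒ [28, 139]
  BxoV CTGCCTAC/8: at [91, 99] ⇒ [99, 107]
  XjeVI CTTCTC/2: at [13, 79, 169] ⇒ [15, 81, 171]

All cut coordinates (distinct, sorted): [15, 28, 42, 55, 65, 72, 81, 99, 107, 111, 125, 139, 147, 153, 165, 171]

Fragment lengths:
  [0,15): 15 bp
  [15,28): 13 bp
  [28,42): 14 bp
  [42,55): 13 bp
  [55,65): 10 bp
  [65,72): 7 bp
  [72,81): 9 bp
  [81,99): 18 bp
  [99,107): 8 bp
  [107,111): 4 bp
  [111,125): 14 bp
  [125,139): 14 bp
  [139,147): 8 bp
  [147,153): 6 bp
  [153,165): 12 bp
  [165,171): 6 bp
  [171,175): 4 bp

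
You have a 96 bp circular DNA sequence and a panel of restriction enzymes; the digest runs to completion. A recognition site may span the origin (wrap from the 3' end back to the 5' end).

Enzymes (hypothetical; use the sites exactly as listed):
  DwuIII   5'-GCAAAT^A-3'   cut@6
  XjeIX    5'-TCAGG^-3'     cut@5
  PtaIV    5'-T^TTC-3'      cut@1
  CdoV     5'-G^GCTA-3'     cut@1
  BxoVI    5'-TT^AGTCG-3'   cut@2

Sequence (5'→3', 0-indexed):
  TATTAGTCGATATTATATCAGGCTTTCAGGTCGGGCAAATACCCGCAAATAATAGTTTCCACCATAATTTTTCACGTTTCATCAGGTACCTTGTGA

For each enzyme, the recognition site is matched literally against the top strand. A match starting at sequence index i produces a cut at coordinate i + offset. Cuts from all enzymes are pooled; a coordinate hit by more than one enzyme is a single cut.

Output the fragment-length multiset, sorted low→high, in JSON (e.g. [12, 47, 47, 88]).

Scan for sites:
  DwuIII GCAAATA/6: at [34, 44] ⇒ [40, 50]
  XjeIX TCAGG/5: at [17, 25, 81] ⇒ [22, 30, 86]
  PtaIV TTTC/1: at [23, 55, 69, 76] ⇒ [24, 56, 70, 77]
  CdoV (GGCTA, off=1): no sites
  BxoVI TTAGTCG/2: at [2] ⇒ [4]

All cut coordinates (distinct, sorted): [4, 22, 24, 30, 40, 50, 56, 70, 77, 86]

Fragment lengths:
  4→22: 18 bp
  22→24: 2 bp
  24→30: 6 bp
  30→40: 10 bp
  40→50: 10 bp
  50→56: 6 bp
  56→70: 14 bp
  70→77: 7 bp
  77→86: 9 bp
  86→4 (wrap): 96-86+4 = 14 bp

[2,6,6,7,9,10,10,14,14,18]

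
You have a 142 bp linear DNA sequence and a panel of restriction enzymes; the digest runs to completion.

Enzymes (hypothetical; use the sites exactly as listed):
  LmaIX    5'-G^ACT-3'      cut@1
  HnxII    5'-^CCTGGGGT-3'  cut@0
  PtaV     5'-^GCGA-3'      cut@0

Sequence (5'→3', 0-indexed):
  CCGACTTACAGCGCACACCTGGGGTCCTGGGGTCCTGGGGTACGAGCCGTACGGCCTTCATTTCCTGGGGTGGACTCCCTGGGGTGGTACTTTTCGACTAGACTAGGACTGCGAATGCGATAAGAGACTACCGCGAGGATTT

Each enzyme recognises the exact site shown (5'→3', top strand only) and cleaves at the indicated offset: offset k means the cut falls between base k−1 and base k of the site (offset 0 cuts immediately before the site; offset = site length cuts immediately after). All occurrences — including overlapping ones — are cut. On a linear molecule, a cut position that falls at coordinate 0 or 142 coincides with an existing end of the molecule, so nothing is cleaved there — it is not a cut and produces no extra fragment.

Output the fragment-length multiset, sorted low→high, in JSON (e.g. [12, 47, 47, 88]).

[3,3,4,5,6,6,6,8,8,10,10,10,14,19,30]

Per-enzyme occurrences:
  LmaIX GACT/1: at [2, 72, 95, 100, 106, 125] ⇒ [3, 73, 96, 101, 107, 126]
  HnxII CCTGGGGT/0: at [17, 25, 33, 63, 77] ⇒ [17, 25, 33, 63, 77]
  PtaV GCGA/0: at [110, 116, 132] ⇒ [110, 116, 132]

Pooled cuts: [3, 17, 25, 33, 63, 73, 77, 96, 101, 107, 110, 116, 126, 132]

Fragments:
  [0,3): 3 bp
  [3,17): 14 bp
  [17,25): 8 bp
  [25,33): 8 bp
  [33,63): 30 bp
  [63,73): 10 bp
  [73,77): 4 bp
  [77,96): 19 bp
  [96,101): 5 bp
  [101,107): 6 bp
  [107,110): 3 bp
  [110,116): 6 bp
  [116,126): 10 bp
  [126,132): 6 bp
  [132,142): 10 bp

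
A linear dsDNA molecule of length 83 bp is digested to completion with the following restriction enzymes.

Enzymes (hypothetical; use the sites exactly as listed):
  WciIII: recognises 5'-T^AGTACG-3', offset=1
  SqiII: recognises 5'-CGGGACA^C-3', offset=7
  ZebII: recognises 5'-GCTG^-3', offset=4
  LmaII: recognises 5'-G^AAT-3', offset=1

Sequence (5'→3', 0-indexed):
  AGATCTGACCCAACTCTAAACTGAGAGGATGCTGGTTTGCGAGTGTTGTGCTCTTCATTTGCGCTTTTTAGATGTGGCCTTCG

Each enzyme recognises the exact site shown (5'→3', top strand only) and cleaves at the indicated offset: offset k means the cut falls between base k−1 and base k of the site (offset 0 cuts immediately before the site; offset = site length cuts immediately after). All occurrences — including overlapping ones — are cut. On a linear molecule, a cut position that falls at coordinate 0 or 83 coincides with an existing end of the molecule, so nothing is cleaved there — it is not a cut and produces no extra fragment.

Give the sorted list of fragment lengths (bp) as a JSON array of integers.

Site scan:
  WciIII (TAGTACG, off=1): no sites
  SqiII (CGGGACAC, off=7): no sites
  ZebII GCTG/4: at [30] ⇒ [34]
  LmaII (GAAT, off=1): no sites

All cut coordinates (distinct, sorted): [34]

Fragment lengths:
  [0,34): 34 bp
  [34,83): 49 bp

[34,49]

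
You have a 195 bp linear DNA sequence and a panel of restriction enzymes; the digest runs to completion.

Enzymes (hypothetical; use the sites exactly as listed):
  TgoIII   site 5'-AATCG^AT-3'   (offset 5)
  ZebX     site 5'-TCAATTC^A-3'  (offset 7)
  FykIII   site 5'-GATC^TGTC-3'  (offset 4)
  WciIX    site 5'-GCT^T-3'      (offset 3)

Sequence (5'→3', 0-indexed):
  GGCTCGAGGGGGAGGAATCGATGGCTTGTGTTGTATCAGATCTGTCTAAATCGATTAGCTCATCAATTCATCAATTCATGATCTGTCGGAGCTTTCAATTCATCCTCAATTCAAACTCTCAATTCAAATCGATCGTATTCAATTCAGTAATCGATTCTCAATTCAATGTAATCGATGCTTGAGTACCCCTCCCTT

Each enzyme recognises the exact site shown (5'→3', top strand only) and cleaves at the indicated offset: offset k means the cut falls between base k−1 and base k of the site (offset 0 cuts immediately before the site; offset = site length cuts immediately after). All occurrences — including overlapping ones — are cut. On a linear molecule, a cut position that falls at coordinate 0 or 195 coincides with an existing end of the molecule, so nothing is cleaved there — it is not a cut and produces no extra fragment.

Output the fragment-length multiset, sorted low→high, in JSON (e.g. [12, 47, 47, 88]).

[5,6,6,6,8,8,8,10,10,11,11,11,13,14,16,16,16,20]

Per-enzyme occurrences:
  TgoIII (AATCGAT, off=5): starts [15, 48, 126, 148, 169] → cuts [20, 53, 131, 153, 174]
  ZebX (TCAATTCA, off=7): starts [62, 70, 94, 105, 118, 138, 157] → cuts [69, 77, 101, 112, 125, 145, 164]
  FykIII (GATCTGTC, off=4): starts [38, 79] → cuts [42, 83]
  WciIX (GCTT, off=3): starts [23, 90, 176] → cuts [26, 93, 179]

Pooled cuts: [20, 26, 42, 53, 69, 77, 83, 93, 101, 112, 125, 131, 145, 153, 164, 174, 179]

Fragments:
  [0,20): 20 bp
  [20,26): 6 bp
  [26,42): 16 bp
  [42,53): 11 bp
  [53,69): 16 bp
  [69,77): 8 bp
  [77,83): 6 bp
  [83,93): 10 bp
  [93,101): 8 bp
  [101,112): 11 bp
  [112,125): 13 bp
  [125,131): 6 bp
  [131,145): 14 bp
  [145,153): 8 bp
  [153,164): 11 bp
  [164,174): 10 bp
  [174,179): 5 bp
  [179,195): 16 bp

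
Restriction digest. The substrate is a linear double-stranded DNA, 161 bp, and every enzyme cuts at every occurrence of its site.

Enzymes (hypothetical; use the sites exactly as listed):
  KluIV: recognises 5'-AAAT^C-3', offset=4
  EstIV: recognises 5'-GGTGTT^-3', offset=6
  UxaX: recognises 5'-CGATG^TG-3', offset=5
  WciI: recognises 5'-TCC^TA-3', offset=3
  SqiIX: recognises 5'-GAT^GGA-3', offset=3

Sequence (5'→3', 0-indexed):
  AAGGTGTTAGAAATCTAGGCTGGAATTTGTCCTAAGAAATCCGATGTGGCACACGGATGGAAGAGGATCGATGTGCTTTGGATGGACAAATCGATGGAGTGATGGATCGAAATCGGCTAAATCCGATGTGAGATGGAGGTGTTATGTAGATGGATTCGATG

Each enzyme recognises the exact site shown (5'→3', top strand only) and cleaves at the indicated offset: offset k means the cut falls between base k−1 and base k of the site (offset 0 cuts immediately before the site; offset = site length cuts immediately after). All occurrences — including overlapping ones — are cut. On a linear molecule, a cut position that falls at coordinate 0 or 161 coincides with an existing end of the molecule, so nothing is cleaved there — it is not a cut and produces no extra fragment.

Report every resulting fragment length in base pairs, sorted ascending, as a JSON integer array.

[4,6,6,6,6,8,8,8,8,8,9,9,10,10,10,12,15,18]

Per-enzyme occurrences:
  KluIV (AAATC, off=4): starts [10, 36, 87, 109, 118] → cuts [14, 40, 91, 113, 122]
  EstIV (GGTGTT, off=6): starts [2, 137] → cuts [8, 143]
  UxaX (CGATGTG, off=5): starts [41, 68, 123] → cuts [46, 73, 128]
  WciI (TCCTA, off=3): starts [29] → cuts [32]
  SqiIX (GATGGA, off=3): starts [55, 80, 92, 100, 131, 148] → cuts [58, 83, 95, 103, 134, 151]

Pooled cuts: [8, 14, 32, 40, 46, 58, 73, 83, 91, 95, 103, 113, 122, 128, 134, 143, 151]

Fragment lengths:
  [0,8): 8 bp
  [8,14): 6 bp
  [14,32): 18 bp
  [32,40): 8 bp
  [40,46): 6 bp
  [46,58): 12 bp
  [58,73): 15 bp
  [73,83): 10 bp
  [83,91): 8 bp
  [91,95): 4 bp
  [95,103): 8 bp
  [103,113): 10 bp
  [113,122): 9 bp
  [122,128): 6 bp
  [128,134): 6 bp
  [134,143): 9 bp
  [143,151): 8 bp
  [151,161): 10 bp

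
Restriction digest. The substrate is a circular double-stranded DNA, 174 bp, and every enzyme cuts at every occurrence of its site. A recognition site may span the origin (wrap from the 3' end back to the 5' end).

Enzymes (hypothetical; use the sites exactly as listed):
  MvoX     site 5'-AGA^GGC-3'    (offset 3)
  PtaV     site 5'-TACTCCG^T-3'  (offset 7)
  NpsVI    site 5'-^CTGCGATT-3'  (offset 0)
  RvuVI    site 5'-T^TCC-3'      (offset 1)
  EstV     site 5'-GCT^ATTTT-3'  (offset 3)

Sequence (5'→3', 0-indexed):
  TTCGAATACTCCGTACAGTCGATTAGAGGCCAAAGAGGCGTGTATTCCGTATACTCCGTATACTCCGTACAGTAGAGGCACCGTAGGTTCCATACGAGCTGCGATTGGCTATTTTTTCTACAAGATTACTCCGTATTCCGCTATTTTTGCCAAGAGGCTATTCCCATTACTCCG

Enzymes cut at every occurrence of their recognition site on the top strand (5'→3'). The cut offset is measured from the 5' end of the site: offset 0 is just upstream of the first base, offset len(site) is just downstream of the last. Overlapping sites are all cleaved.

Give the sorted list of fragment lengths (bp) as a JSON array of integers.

Per-enzyme occurrences:
  MvoX AGAGGC/3: at [24, 33, 73, 152] ⇒ [27, 36, 76, 155]
  PtaV TACTCCGT/7: at [6, 51, 60, 126, 167] ⇒ [0, 13, 58, 67, 133]
  NpsVI CTGCGATT/0: at [98] ⇒ [98]
  RvuVI TTCC/1: at [44, 87, 135, 160] ⇒ [45, 88, 136, 161]
  EstV GCTATTTT/3: at [107, 139] ⇒ [110, 142]

Pooled cuts: [0, 13, 27, 36, 45, 58, 67, 76, 88, 98, 110, 133, 136, 142, 155, 161]

Fragments:
  0→13: 13 bp
  13→27: 14 bp
  27→36: 9 bp
  36→45: 9 bp
  45→58: 13 bp
  58→67: 9 bp
  67→76: 9 bp
  76→88: 12 bp
  88→98: 10 bp
  98→110: 12 bp
  110→133: 23 bp
  133→136: 3 bp
  136→142: 6 bp
  142→155: 13 bp
  155→161: 6 bp
  161→0 (wrap): 174-161+0 = 13 bp

[3,6,6,9,9,9,9,10,12,12,13,13,13,13,14,23]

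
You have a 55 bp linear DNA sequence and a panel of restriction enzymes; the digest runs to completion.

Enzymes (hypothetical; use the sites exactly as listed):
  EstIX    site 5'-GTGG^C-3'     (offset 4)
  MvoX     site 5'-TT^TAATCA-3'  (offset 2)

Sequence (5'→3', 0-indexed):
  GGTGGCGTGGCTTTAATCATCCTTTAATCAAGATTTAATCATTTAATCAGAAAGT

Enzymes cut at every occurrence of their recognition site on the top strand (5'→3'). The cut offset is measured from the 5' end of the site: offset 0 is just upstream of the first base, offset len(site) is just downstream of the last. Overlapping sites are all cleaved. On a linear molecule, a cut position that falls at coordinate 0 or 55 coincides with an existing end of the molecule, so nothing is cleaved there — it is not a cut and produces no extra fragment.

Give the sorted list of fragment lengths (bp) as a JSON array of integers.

Scan for sites:
  EstIX (GTGGC, off=4): starts [1, 6] → cuts [5, 10]
  MvoX (TTTAATCA, off=2): starts [11, 22, 33, 41] → cuts [13, 24, 35, 43]

All cut coordinates (distinct, sorted): [5, 10, 13, 24, 35, 43]

Fragments:
  [0,5): 5 bp
  [5,10): 5 bp
  [10,13): 3 bp
  [13,24): 11 bp
  [24,35): 11 bp
  [35,43): 8 bp
  [43,55): 12 bp

[3,5,5,8,11,11,12]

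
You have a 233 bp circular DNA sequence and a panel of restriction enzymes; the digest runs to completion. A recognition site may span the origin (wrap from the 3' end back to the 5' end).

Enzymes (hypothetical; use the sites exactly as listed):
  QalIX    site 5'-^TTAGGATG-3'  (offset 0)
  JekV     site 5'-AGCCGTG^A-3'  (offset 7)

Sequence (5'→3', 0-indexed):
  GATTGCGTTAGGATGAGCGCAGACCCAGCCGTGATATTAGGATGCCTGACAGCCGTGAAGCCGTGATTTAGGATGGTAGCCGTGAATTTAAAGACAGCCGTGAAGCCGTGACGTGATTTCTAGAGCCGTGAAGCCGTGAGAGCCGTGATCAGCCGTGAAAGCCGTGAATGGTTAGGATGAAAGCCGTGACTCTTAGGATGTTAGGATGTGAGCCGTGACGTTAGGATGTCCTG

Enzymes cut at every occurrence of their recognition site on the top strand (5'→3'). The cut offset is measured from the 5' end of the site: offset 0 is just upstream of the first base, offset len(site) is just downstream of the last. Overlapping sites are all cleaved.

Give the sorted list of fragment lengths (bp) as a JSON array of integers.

Site scan:
  QalIX TTAGGATG/0: at [7, 36, 67, 171, 192, 200, 220] ⇒ [7, 36, 67, 171, 192, 200, 220]
  JekV AGCCGTGA/7: at [26, 50, 58, 77, 95, 103, 123, 131, 140, 150, 159, 181, 210] ⇒ [33, 57, 65, 84, 102, 110, 130, 138, 147, 157, 166, 188, 217]

Pooled cuts: [7, 33, 36, 57, 65, 67, 84, 102, 110, 130, 138, 147, 157, 166, 171, 188, 192, 200, 217, 220]

Fragment lengths:
  7→33: 26 bp
  33→36: 3 bp
  36→57: 21 bp
  57→65: 8 bp
  65→67: 2 bp
  67→84: 17 bp
  84→102: 18 bp
  102→110: 8 bp
  110→130: 20 bp
  130→138: 8 bp
  138→147: 9 bp
  147→157: 10 bp
  157→166: 9 bp
  166→171: 5 bp
  171→188: 17 bp
  188→192: 4 bp
  192→200: 8 bp
  200→217: 17 bp
  217→220: 3 bp
  220→7 (wrap): 233-220+7 = 20 bp

[2,3,3,4,5,8,8,8,8,9,9,10,17,17,17,18,20,20,21,26]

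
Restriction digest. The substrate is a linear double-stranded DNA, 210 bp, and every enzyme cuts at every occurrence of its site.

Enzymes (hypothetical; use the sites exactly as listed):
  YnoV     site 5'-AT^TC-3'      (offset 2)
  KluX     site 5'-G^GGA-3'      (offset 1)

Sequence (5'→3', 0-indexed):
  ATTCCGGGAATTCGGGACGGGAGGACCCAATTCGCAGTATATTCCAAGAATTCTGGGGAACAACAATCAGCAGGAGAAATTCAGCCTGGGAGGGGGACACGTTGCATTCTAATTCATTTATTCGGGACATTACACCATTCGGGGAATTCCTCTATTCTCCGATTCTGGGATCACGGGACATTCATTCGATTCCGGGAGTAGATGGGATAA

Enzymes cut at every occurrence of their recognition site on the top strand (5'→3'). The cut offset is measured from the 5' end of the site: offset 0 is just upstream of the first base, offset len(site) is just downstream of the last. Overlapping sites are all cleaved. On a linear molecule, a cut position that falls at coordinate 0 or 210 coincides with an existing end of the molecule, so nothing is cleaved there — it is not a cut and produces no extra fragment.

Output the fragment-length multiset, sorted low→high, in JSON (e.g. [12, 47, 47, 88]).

Site scan:
  YnoV ATTC/2: at [0, 9, 29, 40, 49, 78, 105, 111, 119, 136, 145, 153, 161, 179, 183, 188] ⇒ [2, 11, 31, 42, 51, 80, 107, 113, 121, 138, 147, 155, 163, 181, 185, 190]
  KluX GGGA/1: at [5, 13, 18, 55, 87, 93, 123, 141, 166, 174, 193, 203] ⇒ [6, 14, 19, 56, 88, 94, 124, 142, 167, 175, 194, 204]

All cut coordinates (distinct, sorted): [2, 6, 11, 14, 19, 31, 42, 51, 56, 80, 88, 94, 107, 113, 121, 124, 138, 142, 147, 155, 163, 167, 175, 181, 185, 190, 194, 204]

Fragments:
  [0,2): 2 bp
  [2,6): 4 bp
  [6,11): 5 bp
  [11,14): 3 bp
  [14,19): 5 bp
  [19,31): 12 bp
  [31,42): 11 bp
  [42,51): 9 bp
  [51,56): 5 bp
  [56,80): 24 bp
  [80,88): 8 bp
  [88,94): 6 bp
  [94,107): 13 bp
  [107,113): 6 bp
  [113,121): 8 bp
  [121,124): 3 bp
  [124,138): 14 bp
  [138,142): 4 bp
  [142,147): 5 bp
  [147,155): 8 bp
  [155,163): 8 bp
  [163,167): 4 bp
  [167,175): 8 bp
  [175,181): 6 bp
  [181,185): 4 bp
  [185,190): 5 bp
  [190,194): 4 bp
  [194,204): 10 bp
  [204,210): 6 bp

[2,3,3,4,4,4,4,4,5,5,5,5,5,6,6,6,6,8,8,8,8,8,9,10,11,12,13,14,24]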